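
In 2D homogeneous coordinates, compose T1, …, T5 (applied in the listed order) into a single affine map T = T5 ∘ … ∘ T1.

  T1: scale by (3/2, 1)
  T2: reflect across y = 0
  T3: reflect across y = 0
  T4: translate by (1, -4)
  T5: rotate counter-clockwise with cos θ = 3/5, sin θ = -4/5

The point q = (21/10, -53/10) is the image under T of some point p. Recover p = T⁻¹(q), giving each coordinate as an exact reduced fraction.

T1 = [3/2 0 0; 0 1 0; 0 0 1]
T2·T1 = [3/2 0 0; 0 -1 0; 0 0 1]
T3·…·T1 = [3/2 0 0; 0 1 0; 0 0 1]
T4·…·T1 = [3/2 0 1; 0 1 -4; 0 0 1]
T5·…·T1 = [9/10 4/5 -13/5; -6/5 3/5 -16/5; 0 0 1]
det M = 3/2; M⁻¹ = [2/5 -8/15 -2/3; 4/5 3/5 4; 0 0 1]
M⁻¹ · (21/10, -53/10)ᵀ = (3, 5/2)ᵀ

p = (3, 5/2)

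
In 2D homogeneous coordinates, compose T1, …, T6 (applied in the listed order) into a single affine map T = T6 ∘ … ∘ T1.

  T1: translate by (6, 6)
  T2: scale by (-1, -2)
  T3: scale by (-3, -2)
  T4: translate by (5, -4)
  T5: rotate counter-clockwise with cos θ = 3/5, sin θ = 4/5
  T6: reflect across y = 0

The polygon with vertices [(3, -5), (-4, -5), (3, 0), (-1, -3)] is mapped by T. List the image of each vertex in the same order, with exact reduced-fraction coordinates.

T1 translate by (6, 6): (3, -5) → (9, 1); (-4, -5) → (2, 1); (3, 0) → (9, 6); (-1, -3) → (5, 3)
T2 scale by (-1, -2): (9, 1) → (-9, -2); (2, 1) → (-2, -2); (9, 6) → (-9, -12); (5, 3) → (-5, -6)
T3 scale by (-3, -2): (-9, -2) → (27, 4); (-2, -2) → (6, 4); (-9, -12) → (27, 24); (-5, -6) → (15, 12)
T4 translate by (5, -4): (27, 4) → (32, 0); (6, 4) → (11, 0); (27, 24) → (32, 20); (15, 12) → (20, 8)
T5 rotate counter-clockwise with cos θ = 3/5, sin θ = 4/5: (32, 0) → (96/5, 128/5); (11, 0) → (33/5, 44/5); (32, 20) → (16/5, 188/5); (20, 8) → (28/5, 104/5)
T6 reflect across y = 0: (96/5, 128/5) → (96/5, -128/5); (33/5, 44/5) → (33/5, -44/5); (16/5, 188/5) → (16/5, -188/5); (28/5, 104/5) → (28/5, -104/5)

image vertices: (96/5, -128/5), (33/5, -44/5), (16/5, -188/5), (28/5, -104/5)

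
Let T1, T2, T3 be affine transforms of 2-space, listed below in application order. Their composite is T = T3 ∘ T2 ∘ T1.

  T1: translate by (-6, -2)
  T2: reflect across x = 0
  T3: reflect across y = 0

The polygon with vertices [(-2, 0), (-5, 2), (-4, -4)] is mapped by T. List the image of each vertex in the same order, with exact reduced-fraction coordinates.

image vertices: (8, 2), (11, 0), (10, 6)

T1 translate by (-6, -2): (-2, 0) → (-8, -2); (-5, 2) → (-11, 0); (-4, -4) → (-10, -6)
T2 reflect across x = 0: (-8, -2) → (8, -2); (-11, 0) → (11, 0); (-10, -6) → (10, -6)
T3 reflect across y = 0: (8, -2) → (8, 2); (11, 0) → (11, 0); (10, -6) → (10, 6)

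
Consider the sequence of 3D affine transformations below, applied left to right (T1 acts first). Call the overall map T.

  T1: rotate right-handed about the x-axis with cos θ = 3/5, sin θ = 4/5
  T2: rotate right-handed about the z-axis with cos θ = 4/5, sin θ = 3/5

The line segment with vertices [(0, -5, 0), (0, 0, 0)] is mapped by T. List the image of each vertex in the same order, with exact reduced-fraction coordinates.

T1 rotate right-handed about the x-axis with cos θ = 3/5, sin θ = 4/5: (0, -5, 0) → (0, -3, -4); (0, 0, 0) → (0, 0, 0)
T2 rotate right-handed about the z-axis with cos θ = 4/5, sin θ = 3/5: (0, -3, -4) → (9/5, -12/5, -4); (0, 0, 0) → (0, 0, 0)

image vertices: (9/5, -12/5, -4), (0, 0, 0)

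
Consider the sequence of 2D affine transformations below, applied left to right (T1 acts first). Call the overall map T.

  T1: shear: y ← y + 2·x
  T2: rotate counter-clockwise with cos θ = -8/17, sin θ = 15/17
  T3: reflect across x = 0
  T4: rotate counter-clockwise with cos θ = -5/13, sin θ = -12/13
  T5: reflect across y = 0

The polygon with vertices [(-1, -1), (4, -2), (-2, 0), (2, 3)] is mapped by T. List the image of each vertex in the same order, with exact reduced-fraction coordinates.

T1 shear: y ← y + 2·x: (-1, -1) → (-1, -3); (4, -2) → (4, 6); (-2, 0) → (-2, -4); (2, 3) → (2, 7)
T2 rotate counter-clockwise with cos θ = -8/17, sin θ = 15/17: (-1, -3) → (53/17, 9/17); (4, 6) → (-122/17, 12/17); (-2, -4) → (76/17, 2/17); (2, 7) → (-121/17, -26/17)
T3 reflect across x = 0: (53/17, 9/17) → (-53/17, 9/17); (-122/17, 12/17) → (122/17, 12/17); (76/17, 2/17) → (-76/17, 2/17); (-121/17, -26/17) → (121/17, -26/17)
T4 rotate counter-clockwise with cos θ = -5/13, sin θ = -12/13: (-53/17, 9/17) → (373/221, 591/221); (122/17, 12/17) → (-466/221, -1524/221); (-76/17, 2/17) → (404/221, 902/221); (121/17, -26/17) → (-917/221, -1322/221)
T5 reflect across y = 0: (373/221, 591/221) → (373/221, -591/221); (-466/221, -1524/221) → (-466/221, 1524/221); (404/221, 902/221) → (404/221, -902/221); (-917/221, -1322/221) → (-917/221, 1322/221)

image vertices: (373/221, -591/221), (-466/221, 1524/221), (404/221, -902/221), (-917/221, 1322/221)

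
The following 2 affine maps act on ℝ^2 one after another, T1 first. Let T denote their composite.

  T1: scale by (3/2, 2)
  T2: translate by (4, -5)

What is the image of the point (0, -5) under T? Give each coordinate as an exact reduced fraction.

T(p) = (4, -15)

T1 scale by (3/2, 2): (0, -5) → (0, -10)
T2 translate by (4, -5): (0, -10) → (4, -15)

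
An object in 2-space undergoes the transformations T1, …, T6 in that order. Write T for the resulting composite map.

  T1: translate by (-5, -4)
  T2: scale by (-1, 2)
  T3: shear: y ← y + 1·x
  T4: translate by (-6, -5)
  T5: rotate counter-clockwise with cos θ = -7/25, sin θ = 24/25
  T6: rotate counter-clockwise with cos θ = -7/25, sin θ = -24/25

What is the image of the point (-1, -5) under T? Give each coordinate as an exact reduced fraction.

T(p) = (0, -17)

T1 translate by (-5, -4): (-1, -5) → (-6, -9)
T2 scale by (-1, 2): (-6, -9) → (6, -18)
T3 shear: y ← y + 1·x: (6, -18) → (6, -12)
T4 translate by (-6, -5): (6, -12) → (0, -17)
T5 rotate counter-clockwise with cos θ = -7/25, sin θ = 24/25: (0, -17) → (408/25, 119/25)
T6 rotate counter-clockwise with cos θ = -7/25, sin θ = -24/25: (408/25, 119/25) → (0, -17)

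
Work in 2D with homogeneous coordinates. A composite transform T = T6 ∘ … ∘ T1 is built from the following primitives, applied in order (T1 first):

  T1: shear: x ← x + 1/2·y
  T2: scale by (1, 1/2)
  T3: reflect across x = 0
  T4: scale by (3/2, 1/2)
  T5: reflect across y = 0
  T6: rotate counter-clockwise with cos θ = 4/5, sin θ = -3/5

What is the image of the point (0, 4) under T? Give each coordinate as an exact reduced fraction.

T(p) = (-3, 1)

T1 shear: x ← x + 1/2·y: (0, 4) → (2, 4)
T2 scale by (1, 1/2): (2, 4) → (2, 2)
T3 reflect across x = 0: (2, 2) → (-2, 2)
T4 scale by (3/2, 1/2): (-2, 2) → (-3, 1)
T5 reflect across y = 0: (-3, 1) → (-3, -1)
T6 rotate counter-clockwise with cos θ = 4/5, sin θ = -3/5: (-3, -1) → (-3, 1)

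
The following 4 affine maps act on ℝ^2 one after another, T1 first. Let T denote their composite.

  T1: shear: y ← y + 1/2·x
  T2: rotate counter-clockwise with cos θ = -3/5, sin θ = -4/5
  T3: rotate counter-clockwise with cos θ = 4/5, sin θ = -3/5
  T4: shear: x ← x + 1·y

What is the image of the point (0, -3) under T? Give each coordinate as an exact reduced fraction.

T(p) = (51/25, 72/25)

T1 shear: y ← y + 1/2·x: (0, -3) → (0, -3)
T2 rotate counter-clockwise with cos θ = -3/5, sin θ = -4/5: (0, -3) → (-12/5, 9/5)
T3 rotate counter-clockwise with cos θ = 4/5, sin θ = -3/5: (-12/5, 9/5) → (-21/25, 72/25)
T4 shear: x ← x + 1·y: (-21/25, 72/25) → (51/25, 72/25)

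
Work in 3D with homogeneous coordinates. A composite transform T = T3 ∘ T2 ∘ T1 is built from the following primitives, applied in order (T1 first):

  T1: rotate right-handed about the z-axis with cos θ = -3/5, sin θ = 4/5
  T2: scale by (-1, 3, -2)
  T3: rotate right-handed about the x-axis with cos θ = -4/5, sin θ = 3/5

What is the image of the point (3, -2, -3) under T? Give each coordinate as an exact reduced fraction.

T(p) = (1/5, -306/25, 42/25)

T1 rotate right-handed about the z-axis with cos θ = -3/5, sin θ = 4/5: (3, -2, -3) → (-1/5, 18/5, -3)
T2 scale by (-1, 3, -2): (-1/5, 18/5, -3) → (1/5, 54/5, 6)
T3 rotate right-handed about the x-axis with cos θ = -4/5, sin θ = 3/5: (1/5, 54/5, 6) → (1/5, -306/25, 42/25)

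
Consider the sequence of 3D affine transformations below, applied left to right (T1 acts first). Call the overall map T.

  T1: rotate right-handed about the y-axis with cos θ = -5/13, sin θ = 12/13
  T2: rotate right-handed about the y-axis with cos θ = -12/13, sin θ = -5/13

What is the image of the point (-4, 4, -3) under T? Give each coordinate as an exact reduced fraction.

T1 rotate right-handed about the y-axis with cos θ = -5/13, sin θ = 12/13: (-4, 4, -3) → (-16/13, 4, 63/13)
T2 rotate right-handed about the y-axis with cos θ = -12/13, sin θ = -5/13: (-16/13, 4, 63/13) → (-123/169, 4, -836/169)

T(p) = (-123/169, 4, -836/169)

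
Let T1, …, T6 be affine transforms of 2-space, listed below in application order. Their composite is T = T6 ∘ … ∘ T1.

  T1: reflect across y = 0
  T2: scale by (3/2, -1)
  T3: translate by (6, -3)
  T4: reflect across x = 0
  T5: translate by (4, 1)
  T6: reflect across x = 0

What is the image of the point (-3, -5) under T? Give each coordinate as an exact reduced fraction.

T(p) = (-5/2, -7)

T1 reflect across y = 0: (-3, -5) → (-3, 5)
T2 scale by (3/2, -1): (-3, 5) → (-9/2, -5)
T3 translate by (6, -3): (-9/2, -5) → (3/2, -8)
T4 reflect across x = 0: (3/2, -8) → (-3/2, -8)
T5 translate by (4, 1): (-3/2, -8) → (5/2, -7)
T6 reflect across x = 0: (5/2, -7) → (-5/2, -7)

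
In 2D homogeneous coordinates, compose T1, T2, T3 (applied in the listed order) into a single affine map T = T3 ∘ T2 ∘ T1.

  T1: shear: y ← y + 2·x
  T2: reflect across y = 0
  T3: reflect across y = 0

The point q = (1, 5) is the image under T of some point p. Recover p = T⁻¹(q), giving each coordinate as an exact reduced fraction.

p = (1, 3)

T1 = [1 0 0; 2 1 0; 0 0 1]
T2·T1 = [1 0 0; -2 -1 0; 0 0 1]
T3·…·T1 = [1 0 0; 2 1 0; 0 0 1]
det M = 1; M⁻¹ = [1 0 0; -2 1 0; 0 0 1]
M⁻¹ · (1, 5)ᵀ = (1, 3)ᵀ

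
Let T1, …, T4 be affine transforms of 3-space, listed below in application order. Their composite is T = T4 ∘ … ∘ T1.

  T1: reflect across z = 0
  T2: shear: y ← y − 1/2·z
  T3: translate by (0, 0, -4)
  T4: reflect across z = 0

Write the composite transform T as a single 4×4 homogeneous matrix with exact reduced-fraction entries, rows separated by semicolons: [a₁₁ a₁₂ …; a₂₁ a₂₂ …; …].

T1 = [1 0 0 0; 0 1 0 0; 0 0 -1 0; 0 0 0 1]
T2·T1 = [1 0 0 0; 0 1 1/2 0; 0 0 -1 0; 0 0 0 1]
T3·…·T1 = [1 0 0 0; 0 1 1/2 0; 0 0 -1 -4; 0 0 0 1]
T4·…·T1 = [1 0 0 0; 0 1 1/2 0; 0 0 1 4; 0 0 0 1]

T = [1 0 0 0; 0 1 1/2 0; 0 0 1 4; 0 0 0 1]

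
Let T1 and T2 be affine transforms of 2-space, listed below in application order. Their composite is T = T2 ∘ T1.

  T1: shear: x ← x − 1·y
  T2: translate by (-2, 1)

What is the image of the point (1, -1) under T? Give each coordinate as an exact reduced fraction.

T1 shear: x ← x − 1·y: (1, -1) → (2, -1)
T2 translate by (-2, 1): (2, -1) → (0, 0)

T(p) = (0, 0)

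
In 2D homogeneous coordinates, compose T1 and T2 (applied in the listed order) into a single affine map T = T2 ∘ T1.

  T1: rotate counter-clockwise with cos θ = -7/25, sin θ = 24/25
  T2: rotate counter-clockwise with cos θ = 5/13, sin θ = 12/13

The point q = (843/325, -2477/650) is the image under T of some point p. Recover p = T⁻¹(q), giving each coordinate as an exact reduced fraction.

p = (-3, 7/2)

T1 = [-7/25 -24/25 0; 24/25 -7/25 0; 0 0 1]
T2·T1 = [-323/325 -36/325 0; 36/325 -323/325 0; 0 0 1]
det M = 1; M⁻¹ = [-323/325 36/325 0; -36/325 -323/325 0; 0 0 1]
M⁻¹ · (843/325, -2477/650)ᵀ = (-3, 7/2)ᵀ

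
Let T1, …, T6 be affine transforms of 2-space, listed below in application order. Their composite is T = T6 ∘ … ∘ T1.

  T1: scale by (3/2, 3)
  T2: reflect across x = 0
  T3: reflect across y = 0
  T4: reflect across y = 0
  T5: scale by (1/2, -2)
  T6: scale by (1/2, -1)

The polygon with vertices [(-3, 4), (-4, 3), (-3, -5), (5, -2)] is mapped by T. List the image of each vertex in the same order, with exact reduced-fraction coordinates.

image vertices: (9/8, 24), (3/2, 18), (9/8, -30), (-15/8, -12)

T1 scale by (3/2, 3): (-3, 4) → (-9/2, 12); (-4, 3) → (-6, 9); (-3, -5) → (-9/2, -15); (5, -2) → (15/2, -6)
T2 reflect across x = 0: (-9/2, 12) → (9/2, 12); (-6, 9) → (6, 9); (-9/2, -15) → (9/2, -15); (15/2, -6) → (-15/2, -6)
T3 reflect across y = 0: (9/2, 12) → (9/2, -12); (6, 9) → (6, -9); (9/2, -15) → (9/2, 15); (-15/2, -6) → (-15/2, 6)
T4 reflect across y = 0: (9/2, -12) → (9/2, 12); (6, -9) → (6, 9); (9/2, 15) → (9/2, -15); (-15/2, 6) → (-15/2, -6)
T5 scale by (1/2, -2): (9/2, 12) → (9/4, -24); (6, 9) → (3, -18); (9/2, -15) → (9/4, 30); (-15/2, -6) → (-15/4, 12)
T6 scale by (1/2, -1): (9/4, -24) → (9/8, 24); (3, -18) → (3/2, 18); (9/4, 30) → (9/8, -30); (-15/4, 12) → (-15/8, -12)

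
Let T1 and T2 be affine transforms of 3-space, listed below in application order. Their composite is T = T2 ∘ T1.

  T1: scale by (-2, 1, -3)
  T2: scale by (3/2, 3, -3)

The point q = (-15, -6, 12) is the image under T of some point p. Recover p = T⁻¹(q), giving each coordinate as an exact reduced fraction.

T1 = [-2 0 0 0; 0 1 0 0; 0 0 -3 0; 0 0 0 1]
T2·T1 = [-3 0 0 0; 0 3 0 0; 0 0 9 0; 0 0 0 1]
det M = -81; M⁻¹ = [-1/3 0 0 0; 0 1/3 0 0; 0 0 1/9 0; 0 0 0 1]
M⁻¹ · (-15, -6, 12)ᵀ = (5, -2, 4/3)ᵀ

p = (5, -2, 4/3)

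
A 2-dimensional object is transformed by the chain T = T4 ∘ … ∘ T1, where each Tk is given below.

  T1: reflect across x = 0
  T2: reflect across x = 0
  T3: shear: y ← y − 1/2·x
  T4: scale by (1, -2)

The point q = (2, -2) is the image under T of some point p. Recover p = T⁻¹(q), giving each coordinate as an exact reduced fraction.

T1 = [-1 0 0; 0 1 0; 0 0 1]
T2·T1 = [1 0 0; 0 1 0; 0 0 1]
T3·…·T1 = [1 0 0; -1/2 1 0; 0 0 1]
T4·…·T1 = [1 0 0; 1 -2 0; 0 0 1]
det M = -2; M⁻¹ = [1 0 0; 1/2 -1/2 0; 0 0 1]
M⁻¹ · (2, -2)ᵀ = (2, 2)ᵀ

p = (2, 2)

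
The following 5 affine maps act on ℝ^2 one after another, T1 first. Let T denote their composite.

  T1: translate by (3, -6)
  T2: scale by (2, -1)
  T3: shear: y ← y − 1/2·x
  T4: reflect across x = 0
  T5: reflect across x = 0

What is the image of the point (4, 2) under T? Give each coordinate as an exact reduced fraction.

T(p) = (14, -3)

T1 translate by (3, -6): (4, 2) → (7, -4)
T2 scale by (2, -1): (7, -4) → (14, 4)
T3 shear: y ← y − 1/2·x: (14, 4) → (14, -3)
T4 reflect across x = 0: (14, -3) → (-14, -3)
T5 reflect across x = 0: (-14, -3) → (14, -3)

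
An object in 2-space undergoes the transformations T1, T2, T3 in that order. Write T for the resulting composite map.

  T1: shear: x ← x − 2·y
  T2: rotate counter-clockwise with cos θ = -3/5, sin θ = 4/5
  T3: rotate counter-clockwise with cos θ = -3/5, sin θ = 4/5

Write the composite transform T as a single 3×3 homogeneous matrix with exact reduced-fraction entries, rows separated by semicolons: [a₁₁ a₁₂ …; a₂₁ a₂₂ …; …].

T1 = [1 -2 0; 0 1 0; 0 0 1]
T2·T1 = [-3/5 2/5 0; 4/5 -11/5 0; 0 0 1]
T3·…·T1 = [-7/25 38/25 0; -24/25 41/25 0; 0 0 1]

T = [-7/25 38/25 0; -24/25 41/25 0; 0 0 1]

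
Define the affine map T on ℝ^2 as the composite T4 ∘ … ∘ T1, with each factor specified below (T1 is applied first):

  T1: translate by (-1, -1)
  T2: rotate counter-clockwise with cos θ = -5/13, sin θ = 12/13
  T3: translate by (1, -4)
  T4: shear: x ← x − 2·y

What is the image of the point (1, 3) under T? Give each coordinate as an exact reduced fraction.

T1 translate by (-1, -1): (1, 3) → (0, 2)
T2 rotate counter-clockwise with cos θ = -5/13, sin θ = 12/13: (0, 2) → (-24/13, -10/13)
T3 translate by (1, -4): (-24/13, -10/13) → (-11/13, -62/13)
T4 shear: x ← x − 2·y: (-11/13, -62/13) → (113/13, -62/13)

T(p) = (113/13, -62/13)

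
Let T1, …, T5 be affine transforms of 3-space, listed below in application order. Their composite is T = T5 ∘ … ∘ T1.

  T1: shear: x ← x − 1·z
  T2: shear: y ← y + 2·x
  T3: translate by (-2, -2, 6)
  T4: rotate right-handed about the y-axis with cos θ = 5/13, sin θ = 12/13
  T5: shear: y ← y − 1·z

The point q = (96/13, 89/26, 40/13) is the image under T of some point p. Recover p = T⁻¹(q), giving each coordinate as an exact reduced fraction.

p = (4, 9/2, 2)

T1 = [1 0 -1 0; 0 1 0 0; 0 0 1 0; 0 0 0 1]
T2·T1 = [1 0 -1 0; 2 1 -2 0; 0 0 1 0; 0 0 0 1]
T3·…·T1 = [1 0 -1 -2; 2 1 -2 -2; 0 0 1 6; 0 0 0 1]
T4·…·T1 = [5/13 0 7/13 62/13; 2 1 -2 -2; -12/13 0 17/13 54/13; 0 0 0 1]
T5·…·T1 = [5/13 0 7/13 62/13; 38/13 1 -43/13 -80/13; -12/13 0 17/13 54/13; 0 0 0 1]
det M = 1; M⁻¹ = [17/13 0 -7/13 -4; -10/13 1 37/13 -2; 12/13 0 5/13 -6; 0 0 0 1]
M⁻¹ · (96/13, 89/26, 40/13)ᵀ = (4, 9/2, 2)ᵀ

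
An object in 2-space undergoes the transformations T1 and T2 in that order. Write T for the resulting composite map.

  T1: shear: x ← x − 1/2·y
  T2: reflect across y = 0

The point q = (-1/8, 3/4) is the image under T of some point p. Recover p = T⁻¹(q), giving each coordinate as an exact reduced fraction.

T1 = [1 -1/2 0; 0 1 0; 0 0 1]
T2·T1 = [1 -1/2 0; 0 -1 0; 0 0 1]
det M = -1; M⁻¹ = [1 -1/2 0; 0 -1 0; 0 0 1]
M⁻¹ · (-1/8, 3/4)ᵀ = (-1/2, -3/4)ᵀ

p = (-1/2, -3/4)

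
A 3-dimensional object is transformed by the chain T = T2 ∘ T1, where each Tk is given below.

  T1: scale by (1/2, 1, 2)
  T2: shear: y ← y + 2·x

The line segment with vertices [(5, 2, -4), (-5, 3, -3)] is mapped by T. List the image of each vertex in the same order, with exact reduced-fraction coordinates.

T1 scale by (1/2, 1, 2): (5, 2, -4) → (5/2, 2, -8); (-5, 3, -3) → (-5/2, 3, -6)
T2 shear: y ← y + 2·x: (5/2, 2, -8) → (5/2, 7, -8); (-5/2, 3, -6) → (-5/2, -2, -6)

image vertices: (5/2, 7, -8), (-5/2, -2, -6)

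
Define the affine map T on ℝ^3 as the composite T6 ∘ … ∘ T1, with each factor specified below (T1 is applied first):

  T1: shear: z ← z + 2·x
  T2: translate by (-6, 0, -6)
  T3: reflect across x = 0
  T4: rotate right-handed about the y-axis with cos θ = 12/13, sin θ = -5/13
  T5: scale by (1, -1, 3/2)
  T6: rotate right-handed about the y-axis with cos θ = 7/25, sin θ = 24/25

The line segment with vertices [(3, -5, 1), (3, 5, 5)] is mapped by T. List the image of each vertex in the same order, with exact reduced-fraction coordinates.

image vertices: (1189/325, 5, -921/650), (2777/325, -5, 1047/650)

T1 shear: z ← z + 2·x: (3, -5, 1) → (3, -5, 7); (3, 5, 5) → (3, 5, 11)
T2 translate by (-6, 0, -6): (3, -5, 7) → (-3, -5, 1); (3, 5, 11) → (-3, 5, 5)
T3 reflect across x = 0: (-3, -5, 1) → (3, -5, 1); (-3, 5, 5) → (3, 5, 5)
T4 rotate right-handed about the y-axis with cos θ = 12/13, sin θ = -5/13: (3, -5, 1) → (31/13, -5, 27/13); (3, 5, 5) → (11/13, 5, 75/13)
T5 scale by (1, -1, 3/2): (31/13, -5, 27/13) → (31/13, 5, 81/26); (11/13, 5, 75/13) → (11/13, -5, 225/26)
T6 rotate right-handed about the y-axis with cos θ = 7/25, sin θ = 24/25: (31/13, 5, 81/26) → (1189/325, 5, -921/650); (11/13, -5, 225/26) → (2777/325, -5, 1047/650)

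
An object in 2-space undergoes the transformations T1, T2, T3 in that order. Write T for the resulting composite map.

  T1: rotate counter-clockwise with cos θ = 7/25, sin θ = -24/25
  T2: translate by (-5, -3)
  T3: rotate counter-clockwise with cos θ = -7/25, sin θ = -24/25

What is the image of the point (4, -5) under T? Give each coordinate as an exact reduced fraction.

T1 rotate counter-clockwise with cos θ = 7/25, sin θ = -24/25: (4, -5) → (-92/25, -131/25)
T2 translate by (-5, -3): (-92/25, -131/25) → (-217/25, -206/25)
T3 rotate counter-clockwise with cos θ = -7/25, sin θ = -24/25: (-217/25, -206/25) → (-137/25, 266/25)

T(p) = (-137/25, 266/25)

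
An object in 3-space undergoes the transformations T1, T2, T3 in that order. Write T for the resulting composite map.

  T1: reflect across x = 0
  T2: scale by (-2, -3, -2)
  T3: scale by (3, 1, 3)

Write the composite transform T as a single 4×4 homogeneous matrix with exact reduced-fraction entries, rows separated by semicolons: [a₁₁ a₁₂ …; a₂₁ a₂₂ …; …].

T1 = [-1 0 0 0; 0 1 0 0; 0 0 1 0; 0 0 0 1]
T2·T1 = [2 0 0 0; 0 -3 0 0; 0 0 -2 0; 0 0 0 1]
T3·…·T1 = [6 0 0 0; 0 -3 0 0; 0 0 -6 0; 0 0 0 1]

T = [6 0 0 0; 0 -3 0 0; 0 0 -6 0; 0 0 0 1]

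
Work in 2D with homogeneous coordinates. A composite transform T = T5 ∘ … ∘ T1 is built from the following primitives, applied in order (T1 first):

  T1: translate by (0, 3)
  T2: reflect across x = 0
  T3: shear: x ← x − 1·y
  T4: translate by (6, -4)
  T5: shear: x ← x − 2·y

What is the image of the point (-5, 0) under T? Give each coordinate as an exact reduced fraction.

T1 translate by (0, 3): (-5, 0) → (-5, 3)
T2 reflect across x = 0: (-5, 3) → (5, 3)
T3 shear: x ← x − 1·y: (5, 3) → (2, 3)
T4 translate by (6, -4): (2, 3) → (8, -1)
T5 shear: x ← x − 2·y: (8, -1) → (10, -1)

T(p) = (10, -1)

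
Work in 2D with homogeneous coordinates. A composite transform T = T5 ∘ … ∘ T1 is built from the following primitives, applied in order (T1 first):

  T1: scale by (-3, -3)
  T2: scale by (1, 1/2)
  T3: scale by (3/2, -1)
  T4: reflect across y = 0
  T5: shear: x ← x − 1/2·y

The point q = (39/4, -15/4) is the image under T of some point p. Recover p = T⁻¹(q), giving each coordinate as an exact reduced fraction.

T1 = [-3 0 0; 0 -3 0; 0 0 1]
T2·T1 = [-3 0 0; 0 -3/2 0; 0 0 1]
T3·…·T1 = [-9/2 0 0; 0 3/2 0; 0 0 1]
T4·…·T1 = [-9/2 0 0; 0 -3/2 0; 0 0 1]
T5·…·T1 = [-9/2 3/4 0; 0 -3/2 0; 0 0 1]
det M = 27/4; M⁻¹ = [-2/9 -1/9 0; 0 -2/3 0; 0 0 1]
M⁻¹ · (39/4, -15/4)ᵀ = (-7/4, 5/2)ᵀ

p = (-7/4, 5/2)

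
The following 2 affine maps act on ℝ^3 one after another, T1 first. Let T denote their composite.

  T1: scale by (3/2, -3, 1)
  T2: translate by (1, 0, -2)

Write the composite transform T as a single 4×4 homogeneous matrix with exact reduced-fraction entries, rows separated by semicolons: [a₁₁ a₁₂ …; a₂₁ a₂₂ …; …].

T1 = [3/2 0 0 0; 0 -3 0 0; 0 0 1 0; 0 0 0 1]
T2·T1 = [3/2 0 0 1; 0 -3 0 0; 0 0 1 -2; 0 0 0 1]

T = [3/2 0 0 1; 0 -3 0 0; 0 0 1 -2; 0 0 0 1]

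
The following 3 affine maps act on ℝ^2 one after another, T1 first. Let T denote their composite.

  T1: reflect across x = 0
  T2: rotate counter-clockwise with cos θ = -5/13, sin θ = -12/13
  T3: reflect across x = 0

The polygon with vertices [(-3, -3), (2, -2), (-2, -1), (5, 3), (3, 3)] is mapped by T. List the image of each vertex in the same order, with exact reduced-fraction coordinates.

image vertices: (51/13, -21/13), (14/13, 34/13), (22/13, -19/13), (-61/13, 45/13), (-51/13, 21/13)

T1 reflect across x = 0: (-3, -3) → (3, -3); (2, -2) → (-2, -2); (-2, -1) → (2, -1); (5, 3) → (-5, 3); (3, 3) → (-3, 3)
T2 rotate counter-clockwise with cos θ = -5/13, sin θ = -12/13: (3, -3) → (-51/13, -21/13); (-2, -2) → (-14/13, 34/13); (2, -1) → (-22/13, -19/13); (-5, 3) → (61/13, 45/13); (-3, 3) → (51/13, 21/13)
T3 reflect across x = 0: (-51/13, -21/13) → (51/13, -21/13); (-14/13, 34/13) → (14/13, 34/13); (-22/13, -19/13) → (22/13, -19/13); (61/13, 45/13) → (-61/13, 45/13); (51/13, 21/13) → (-51/13, 21/13)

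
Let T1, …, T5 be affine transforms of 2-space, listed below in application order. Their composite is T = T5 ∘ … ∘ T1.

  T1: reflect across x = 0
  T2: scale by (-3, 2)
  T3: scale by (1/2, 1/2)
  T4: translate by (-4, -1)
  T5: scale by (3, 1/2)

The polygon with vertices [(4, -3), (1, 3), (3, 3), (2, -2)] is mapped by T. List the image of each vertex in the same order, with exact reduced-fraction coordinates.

T1 reflect across x = 0: (4, -3) → (-4, -3); (1, 3) → (-1, 3); (3, 3) → (-3, 3); (2, -2) → (-2, -2)
T2 scale by (-3, 2): (-4, -3) → (12, -6); (-1, 3) → (3, 6); (-3, 3) → (9, 6); (-2, -2) → (6, -4)
T3 scale by (1/2, 1/2): (12, -6) → (6, -3); (3, 6) → (3/2, 3); (9, 6) → (9/2, 3); (6, -4) → (3, -2)
T4 translate by (-4, -1): (6, -3) → (2, -4); (3/2, 3) → (-5/2, 2); (9/2, 3) → (1/2, 2); (3, -2) → (-1, -3)
T5 scale by (3, 1/2): (2, -4) → (6, -2); (-5/2, 2) → (-15/2, 1); (1/2, 2) → (3/2, 1); (-1, -3) → (-3, -3/2)

image vertices: (6, -2), (-15/2, 1), (3/2, 1), (-3, -3/2)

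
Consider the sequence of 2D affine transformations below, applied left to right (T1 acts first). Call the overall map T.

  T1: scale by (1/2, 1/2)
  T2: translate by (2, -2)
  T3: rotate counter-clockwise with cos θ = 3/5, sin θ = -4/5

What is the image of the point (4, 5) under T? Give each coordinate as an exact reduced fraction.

T(p) = (14/5, -29/10)

T1 scale by (1/2, 1/2): (4, 5) → (2, 5/2)
T2 translate by (2, -2): (2, 5/2) → (4, 1/2)
T3 rotate counter-clockwise with cos θ = 3/5, sin θ = -4/5: (4, 1/2) → (14/5, -29/10)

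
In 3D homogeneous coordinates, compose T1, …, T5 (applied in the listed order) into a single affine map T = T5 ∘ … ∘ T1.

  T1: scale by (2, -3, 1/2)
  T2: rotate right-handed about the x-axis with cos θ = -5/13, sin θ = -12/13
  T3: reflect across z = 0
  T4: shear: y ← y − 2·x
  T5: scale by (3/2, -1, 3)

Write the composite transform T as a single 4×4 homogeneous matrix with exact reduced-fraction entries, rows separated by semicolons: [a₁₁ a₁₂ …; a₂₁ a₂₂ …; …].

T1 = [2 0 0 0; 0 -3 0 0; 0 0 1/2 0; 0 0 0 1]
T2·T1 = [2 0 0 0; 0 15/13 6/13 0; 0 36/13 -5/26 0; 0 0 0 1]
T3·…·T1 = [2 0 0 0; 0 15/13 6/13 0; 0 -36/13 5/26 0; 0 0 0 1]
T4·…·T1 = [2 0 0 0; -4 15/13 6/13 0; 0 -36/13 5/26 0; 0 0 0 1]
T5·…·T1 = [3 0 0 0; 4 -15/13 -6/13 0; 0 -108/13 15/26 0; 0 0 0 1]

T = [3 0 0 0; 4 -15/13 -6/13 0; 0 -108/13 15/26 0; 0 0 0 1]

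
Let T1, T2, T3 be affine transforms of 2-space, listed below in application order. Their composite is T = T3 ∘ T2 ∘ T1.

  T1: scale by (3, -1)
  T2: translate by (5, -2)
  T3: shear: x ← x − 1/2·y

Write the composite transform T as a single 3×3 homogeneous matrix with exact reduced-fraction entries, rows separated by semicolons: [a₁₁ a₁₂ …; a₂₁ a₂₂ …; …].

T1 = [3 0 0; 0 -1 0; 0 0 1]
T2·T1 = [3 0 5; 0 -1 -2; 0 0 1]
T3·…·T1 = [3 1/2 6; 0 -1 -2; 0 0 1]

T = [3 1/2 6; 0 -1 -2; 0 0 1]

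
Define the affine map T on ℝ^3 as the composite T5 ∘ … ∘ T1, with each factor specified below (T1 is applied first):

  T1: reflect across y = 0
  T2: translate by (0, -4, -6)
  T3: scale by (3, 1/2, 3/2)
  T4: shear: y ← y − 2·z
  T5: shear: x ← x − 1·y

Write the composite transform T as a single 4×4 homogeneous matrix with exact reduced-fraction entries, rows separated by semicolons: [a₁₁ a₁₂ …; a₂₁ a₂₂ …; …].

T = [3 1/2 3 -16; 0 -1/2 -3 16; 0 0 3/2 -9; 0 0 0 1]

T1 = [1 0 0 0; 0 -1 0 0; 0 0 1 0; 0 0 0 1]
T2·T1 = [1 0 0 0; 0 -1 0 -4; 0 0 1 -6; 0 0 0 1]
T3·…·T1 = [3 0 0 0; 0 -1/2 0 -2; 0 0 3/2 -9; 0 0 0 1]
T4·…·T1 = [3 0 0 0; 0 -1/2 -3 16; 0 0 3/2 -9; 0 0 0 1]
T5·…·T1 = [3 1/2 3 -16; 0 -1/2 -3 16; 0 0 3/2 -9; 0 0 0 1]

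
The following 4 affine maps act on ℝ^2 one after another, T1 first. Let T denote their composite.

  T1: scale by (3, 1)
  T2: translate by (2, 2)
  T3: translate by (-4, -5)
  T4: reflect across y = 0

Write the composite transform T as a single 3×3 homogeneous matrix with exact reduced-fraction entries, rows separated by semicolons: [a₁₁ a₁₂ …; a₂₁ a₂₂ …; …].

T1 = [3 0 0; 0 1 0; 0 0 1]
T2·T1 = [3 0 2; 0 1 2; 0 0 1]
T3·…·T1 = [3 0 -2; 0 1 -3; 0 0 1]
T4·…·T1 = [3 0 -2; 0 -1 3; 0 0 1]

T = [3 0 -2; 0 -1 3; 0 0 1]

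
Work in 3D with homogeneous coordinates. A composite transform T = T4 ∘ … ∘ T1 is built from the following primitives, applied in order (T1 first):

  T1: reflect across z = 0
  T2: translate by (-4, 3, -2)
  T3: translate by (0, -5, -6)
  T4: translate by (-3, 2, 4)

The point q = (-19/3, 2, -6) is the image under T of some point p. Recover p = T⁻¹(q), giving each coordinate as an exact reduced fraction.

p = (2/3, 2, 2)

T1 = [1 0 0 0; 0 1 0 0; 0 0 -1 0; 0 0 0 1]
T2·T1 = [1 0 0 -4; 0 1 0 3; 0 0 -1 -2; 0 0 0 1]
T3·…·T1 = [1 0 0 -4; 0 1 0 -2; 0 0 -1 -8; 0 0 0 1]
T4·…·T1 = [1 0 0 -7; 0 1 0 0; 0 0 -1 -4; 0 0 0 1]
det M = -1; M⁻¹ = [1 0 0 7; 0 1 0 0; 0 0 -1 -4; 0 0 0 1]
M⁻¹ · (-19/3, 2, -6)ᵀ = (2/3, 2, 2)ᵀ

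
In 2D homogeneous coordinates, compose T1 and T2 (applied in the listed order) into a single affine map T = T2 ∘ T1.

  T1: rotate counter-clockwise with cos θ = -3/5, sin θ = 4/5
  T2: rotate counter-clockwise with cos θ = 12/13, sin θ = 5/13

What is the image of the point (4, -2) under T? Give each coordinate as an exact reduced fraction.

T(p) = (-158/65, 244/65)

T1 rotate counter-clockwise with cos θ = -3/5, sin θ = 4/5: (4, -2) → (-4/5, 22/5)
T2 rotate counter-clockwise with cos θ = 12/13, sin θ = 5/13: (-4/5, 22/5) → (-158/65, 244/65)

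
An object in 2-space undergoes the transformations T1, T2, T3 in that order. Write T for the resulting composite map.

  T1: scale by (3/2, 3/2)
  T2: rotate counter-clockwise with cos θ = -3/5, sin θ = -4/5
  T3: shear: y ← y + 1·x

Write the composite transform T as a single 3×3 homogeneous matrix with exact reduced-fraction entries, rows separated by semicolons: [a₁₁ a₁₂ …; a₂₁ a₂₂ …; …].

T = [-9/10 6/5 0; -21/10 3/10 0; 0 0 1]

T1 = [3/2 0 0; 0 3/2 0; 0 0 1]
T2·T1 = [-9/10 6/5 0; -6/5 -9/10 0; 0 0 1]
T3·…·T1 = [-9/10 6/5 0; -21/10 3/10 0; 0 0 1]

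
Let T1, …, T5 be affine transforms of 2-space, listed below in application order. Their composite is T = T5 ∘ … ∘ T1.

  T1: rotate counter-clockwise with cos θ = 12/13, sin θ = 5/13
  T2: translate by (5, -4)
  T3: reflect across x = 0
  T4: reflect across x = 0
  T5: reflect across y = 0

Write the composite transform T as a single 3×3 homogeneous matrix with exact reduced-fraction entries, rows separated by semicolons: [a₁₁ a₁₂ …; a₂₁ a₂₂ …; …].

T = [12/13 -5/13 5; -5/13 -12/13 4; 0 0 1]

T1 = [12/13 -5/13 0; 5/13 12/13 0; 0 0 1]
T2·T1 = [12/13 -5/13 5; 5/13 12/13 -4; 0 0 1]
T3·…·T1 = [-12/13 5/13 -5; 5/13 12/13 -4; 0 0 1]
T4·…·T1 = [12/13 -5/13 5; 5/13 12/13 -4; 0 0 1]
T5·…·T1 = [12/13 -5/13 5; -5/13 -12/13 4; 0 0 1]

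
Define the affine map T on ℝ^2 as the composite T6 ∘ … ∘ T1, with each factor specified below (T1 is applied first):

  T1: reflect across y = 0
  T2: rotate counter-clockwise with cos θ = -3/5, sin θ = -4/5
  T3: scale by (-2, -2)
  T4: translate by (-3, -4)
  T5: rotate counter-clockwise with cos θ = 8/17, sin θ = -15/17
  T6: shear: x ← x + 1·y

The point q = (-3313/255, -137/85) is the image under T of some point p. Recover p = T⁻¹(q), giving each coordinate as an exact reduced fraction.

p = (-3, 5/3)

T1 = [1 0 0; 0 -1 0; 0 0 1]
T2·T1 = [-3/5 -4/5 0; -4/5 3/5 0; 0 0 1]
T3·…·T1 = [6/5 8/5 0; 8/5 -6/5 0; 0 0 1]
T4·…·T1 = [6/5 8/5 -3; 8/5 -6/5 -4; 0 0 1]
T5·…·T1 = [168/85 -26/85 -84/17; -26/85 -168/85 13/17; 0 0 1]
T6·…·T1 = [142/85 -194/85 -71/17; -26/85 -168/85 13/17; 0 0 1]
det M = -4; M⁻¹ = [42/85 -97/170 5/2; -13/170 -71/170 0; 0 0 1]
M⁻¹ · (-3313/255, -137/85)ᵀ = (-3, 5/3)ᵀ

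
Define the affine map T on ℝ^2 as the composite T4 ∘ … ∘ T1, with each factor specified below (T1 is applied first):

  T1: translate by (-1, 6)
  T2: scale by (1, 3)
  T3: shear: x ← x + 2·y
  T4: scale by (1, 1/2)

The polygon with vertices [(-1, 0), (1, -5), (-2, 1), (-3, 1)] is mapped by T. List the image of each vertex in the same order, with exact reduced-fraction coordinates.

T1 translate by (-1, 6): (-1, 0) → (-2, 6); (1, -5) → (0, 1); (-2, 1) → (-3, 7); (-3, 1) → (-4, 7)
T2 scale by (1, 3): (-2, 6) → (-2, 18); (0, 1) → (0, 3); (-3, 7) → (-3, 21); (-4, 7) → (-4, 21)
T3 shear: x ← x + 2·y: (-2, 18) → (34, 18); (0, 3) → (6, 3); (-3, 21) → (39, 21); (-4, 21) → (38, 21)
T4 scale by (1, 1/2): (34, 18) → (34, 9); (6, 3) → (6, 3/2); (39, 21) → (39, 21/2); (38, 21) → (38, 21/2)

image vertices: (34, 9), (6, 3/2), (39, 21/2), (38, 21/2)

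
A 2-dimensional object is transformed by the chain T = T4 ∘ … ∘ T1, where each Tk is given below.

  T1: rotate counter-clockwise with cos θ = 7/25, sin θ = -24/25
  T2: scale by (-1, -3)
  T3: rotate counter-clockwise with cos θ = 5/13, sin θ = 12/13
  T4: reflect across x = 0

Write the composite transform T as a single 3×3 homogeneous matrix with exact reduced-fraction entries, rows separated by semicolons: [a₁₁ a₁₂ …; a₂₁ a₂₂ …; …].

T = [899/325 -132/325 0; 276/325 -393/325 0; 0 0 1]

T1 = [7/25 24/25 0; -24/25 7/25 0; 0 0 1]
T2·T1 = [-7/25 -24/25 0; 72/25 -21/25 0; 0 0 1]
T3·…·T1 = [-899/325 132/325 0; 276/325 -393/325 0; 0 0 1]
T4·…·T1 = [899/325 -132/325 0; 276/325 -393/325 0; 0 0 1]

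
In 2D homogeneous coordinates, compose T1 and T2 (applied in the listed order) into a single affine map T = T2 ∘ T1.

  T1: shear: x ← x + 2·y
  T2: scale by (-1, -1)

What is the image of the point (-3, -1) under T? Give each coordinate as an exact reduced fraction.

T1 shear: x ← x + 2·y: (-3, -1) → (-5, -1)
T2 scale by (-1, -1): (-5, -1) → (5, 1)

T(p) = (5, 1)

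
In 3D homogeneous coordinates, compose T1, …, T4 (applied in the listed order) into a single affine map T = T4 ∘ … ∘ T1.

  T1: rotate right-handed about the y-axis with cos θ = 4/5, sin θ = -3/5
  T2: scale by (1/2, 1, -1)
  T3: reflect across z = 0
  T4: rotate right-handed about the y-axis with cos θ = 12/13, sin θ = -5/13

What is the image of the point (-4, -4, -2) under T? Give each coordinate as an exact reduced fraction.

T1 rotate right-handed about the y-axis with cos θ = 4/5, sin θ = -3/5: (-4, -4, -2) → (-2, -4, -4)
T2 scale by (1/2, 1, -1): (-2, -4, -4) → (-1, -4, 4)
T3 reflect across z = 0: (-1, -4, 4) → (-1, -4, -4)
T4 rotate right-handed about the y-axis with cos θ = 12/13, sin θ = -5/13: (-1, -4, -4) → (8/13, -4, -53/13)

T(p) = (8/13, -4, -53/13)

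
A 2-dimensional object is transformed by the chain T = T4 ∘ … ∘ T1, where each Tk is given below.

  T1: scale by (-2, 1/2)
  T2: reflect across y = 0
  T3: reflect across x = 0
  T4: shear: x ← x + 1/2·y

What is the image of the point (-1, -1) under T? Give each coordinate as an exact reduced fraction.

T1 scale by (-2, 1/2): (-1, -1) → (2, -1/2)
T2 reflect across y = 0: (2, -1/2) → (2, 1/2)
T3 reflect across x = 0: (2, 1/2) → (-2, 1/2)
T4 shear: x ← x + 1/2·y: (-2, 1/2) → (-7/4, 1/2)

T(p) = (-7/4, 1/2)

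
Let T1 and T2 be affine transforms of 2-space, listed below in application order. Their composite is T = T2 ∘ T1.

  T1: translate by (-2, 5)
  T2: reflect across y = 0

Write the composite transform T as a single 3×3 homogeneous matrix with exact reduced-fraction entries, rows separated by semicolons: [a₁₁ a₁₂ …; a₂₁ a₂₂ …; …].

T = [1 0 -2; 0 -1 -5; 0 0 1]

T1 = [1 0 -2; 0 1 5; 0 0 1]
T2·T1 = [1 0 -2; 0 -1 -5; 0 0 1]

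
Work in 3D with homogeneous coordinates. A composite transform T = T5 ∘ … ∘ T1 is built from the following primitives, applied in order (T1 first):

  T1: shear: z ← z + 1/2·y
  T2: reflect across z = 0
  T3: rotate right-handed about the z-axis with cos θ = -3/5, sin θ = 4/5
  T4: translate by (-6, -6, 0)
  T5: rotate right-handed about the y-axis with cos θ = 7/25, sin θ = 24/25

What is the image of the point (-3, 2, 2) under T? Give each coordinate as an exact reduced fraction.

T(p) = (-563/125, -48/5, 591/125)

T1 shear: z ← z + 1/2·y: (-3, 2, 2) → (-3, 2, 3)
T2 reflect across z = 0: (-3, 2, 3) → (-3, 2, -3)
T3 rotate right-handed about the z-axis with cos θ = -3/5, sin θ = 4/5: (-3, 2, -3) → (1/5, -18/5, -3)
T4 translate by (-6, -6, 0): (1/5, -18/5, -3) → (-29/5, -48/5, -3)
T5 rotate right-handed about the y-axis with cos θ = 7/25, sin θ = 24/25: (-29/5, -48/5, -3) → (-563/125, -48/5, 591/125)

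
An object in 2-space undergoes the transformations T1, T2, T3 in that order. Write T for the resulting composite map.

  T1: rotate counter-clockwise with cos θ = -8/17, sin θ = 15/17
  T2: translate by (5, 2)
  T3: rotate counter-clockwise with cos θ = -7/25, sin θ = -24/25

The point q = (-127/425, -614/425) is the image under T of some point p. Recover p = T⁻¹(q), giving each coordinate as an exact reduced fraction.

T1 = [-8/17 -15/17 0; 15/17 -8/17 0; 0 0 1]
T2·T1 = [-8/17 -15/17 5; 15/17 -8/17 2; 0 0 1]
T3·…·T1 = [416/425 -87/425 13/25; 87/425 416/425 -134/25; 0 0 1]
det M = 1; M⁻¹ = [416/425 87/425 10/17; -87/425 416/425 91/17; 0 0 1]
M⁻¹ · (-127/425, -614/425)ᵀ = (0, 4)ᵀ

p = (0, 4)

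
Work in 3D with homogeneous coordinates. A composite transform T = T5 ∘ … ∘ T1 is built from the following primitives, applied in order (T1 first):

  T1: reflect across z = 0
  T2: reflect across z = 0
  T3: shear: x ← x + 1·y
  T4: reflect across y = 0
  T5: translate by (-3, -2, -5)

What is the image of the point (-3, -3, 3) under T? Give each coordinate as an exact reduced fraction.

T1 reflect across z = 0: (-3, -3, 3) → (-3, -3, -3)
T2 reflect across z = 0: (-3, -3, -3) → (-3, -3, 3)
T3 shear: x ← x + 1·y: (-3, -3, 3) → (-6, -3, 3)
T4 reflect across y = 0: (-6, -3, 3) → (-6, 3, 3)
T5 translate by (-3, -2, -5): (-6, 3, 3) → (-9, 1, -2)

T(p) = (-9, 1, -2)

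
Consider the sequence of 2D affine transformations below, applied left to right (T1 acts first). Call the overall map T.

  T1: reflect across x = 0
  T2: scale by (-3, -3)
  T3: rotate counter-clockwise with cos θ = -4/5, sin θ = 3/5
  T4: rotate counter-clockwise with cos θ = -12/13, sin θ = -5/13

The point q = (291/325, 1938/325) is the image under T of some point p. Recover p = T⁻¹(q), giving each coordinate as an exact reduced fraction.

p = (-1/5, -2)

T1 = [-1 0 0; 0 1 0; 0 0 1]
T2·T1 = [3 0 0; 0 -3 0; 0 0 1]
T3·…·T1 = [-12/5 9/5 0; 9/5 12/5 0; 0 0 1]
T4·…·T1 = [189/65 -48/65 0; -48/65 -189/65 0; 0 0 1]
det M = -9; M⁻¹ = [21/65 -16/195 0; -16/195 -21/65 0; 0 0 1]
M⁻¹ · (291/325, 1938/325)ᵀ = (-1/5, -2)ᵀ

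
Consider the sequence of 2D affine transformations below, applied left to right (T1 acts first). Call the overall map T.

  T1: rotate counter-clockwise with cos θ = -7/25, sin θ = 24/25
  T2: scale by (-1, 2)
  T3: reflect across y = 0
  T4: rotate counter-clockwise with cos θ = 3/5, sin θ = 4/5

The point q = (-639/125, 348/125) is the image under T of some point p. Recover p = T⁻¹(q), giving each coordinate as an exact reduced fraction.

p = (-3, 0)

T1 = [-7/25 -24/25 0; 24/25 -7/25 0; 0 0 1]
T2·T1 = [7/25 24/25 0; 48/25 -14/25 0; 0 0 1]
T3·…·T1 = [7/25 24/25 0; -48/25 14/25 0; 0 0 1]
T4·…·T1 = [213/125 16/125 0; -116/125 138/125 0; 0 0 1]
det M = 2; M⁻¹ = [69/125 -8/125 0; 58/125 213/250 0; 0 0 1]
M⁻¹ · (-639/125, 348/125)ᵀ = (-3, 0)ᵀ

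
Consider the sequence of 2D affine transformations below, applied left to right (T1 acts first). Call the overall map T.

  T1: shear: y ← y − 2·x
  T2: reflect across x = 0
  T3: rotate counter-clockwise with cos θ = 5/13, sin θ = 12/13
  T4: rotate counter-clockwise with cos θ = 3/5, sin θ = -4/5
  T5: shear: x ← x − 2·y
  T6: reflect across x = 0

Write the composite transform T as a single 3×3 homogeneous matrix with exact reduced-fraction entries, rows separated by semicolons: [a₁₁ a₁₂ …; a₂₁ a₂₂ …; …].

T = [-253/65 142/65 0; -142/65 63/65 0; 0 0 1]

T1 = [1 0 0; -2 1 0; 0 0 1]
T2·T1 = [-1 0 0; -2 1 0; 0 0 1]
T3·…·T1 = [19/13 -12/13 0; -22/13 5/13 0; 0 0 1]
T4·…·T1 = [-31/65 -16/65 0; -142/65 63/65 0; 0 0 1]
T5·…·T1 = [253/65 -142/65 0; -142/65 63/65 0; 0 0 1]
T6·…·T1 = [-253/65 142/65 0; -142/65 63/65 0; 0 0 1]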